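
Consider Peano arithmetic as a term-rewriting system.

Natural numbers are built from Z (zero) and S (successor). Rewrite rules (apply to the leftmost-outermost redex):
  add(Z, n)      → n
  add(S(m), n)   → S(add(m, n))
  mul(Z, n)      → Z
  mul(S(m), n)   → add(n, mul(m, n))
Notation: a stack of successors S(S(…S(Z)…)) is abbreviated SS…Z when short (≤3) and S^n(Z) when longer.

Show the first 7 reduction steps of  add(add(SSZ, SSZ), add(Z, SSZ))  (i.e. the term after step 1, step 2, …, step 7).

Answer: after 7 steps: S(S(S(S(add(Z, add(Z, SSZ))))))

Working:
  start: add(add(SSZ, SSZ), add(Z, SSZ))
  [1] add(S(add(SZ, SSZ)), add(Z, SSZ))
  [2] S(add(add(SZ, SSZ), add(Z, SSZ)))
  [3] S(add(S(add(Z, SSZ)), add(Z, SSZ)))
  [4] S(S(add(add(Z, SSZ), add(Z, SSZ))))
  [5] S(S(add(SSZ, add(Z, SSZ))))
  [6] S(S(S(add(SZ, add(Z, SSZ)))))
  [7] S(S(S(S(add(Z, add(Z, SSZ))))))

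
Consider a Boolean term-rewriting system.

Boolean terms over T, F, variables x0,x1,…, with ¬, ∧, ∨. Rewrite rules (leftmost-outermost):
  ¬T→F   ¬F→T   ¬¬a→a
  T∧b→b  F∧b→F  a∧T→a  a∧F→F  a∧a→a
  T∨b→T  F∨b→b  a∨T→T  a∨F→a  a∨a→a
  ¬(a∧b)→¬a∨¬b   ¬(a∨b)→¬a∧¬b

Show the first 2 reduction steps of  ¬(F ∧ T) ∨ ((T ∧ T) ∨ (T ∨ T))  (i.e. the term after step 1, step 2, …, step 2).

Answer: after 2 steps: (T ∨ ¬T) ∨ ((T ∧ T) ∨ (T ∨ T))

Working:
  start: ¬(F ∧ T) ∨ ((T ∧ T) ∨ (T ∨ T))
  →1  (¬F ∨ ¬T) ∨ ((T ∧ T) ∨ (T ∨ T))
  →2  (T ∨ ¬T) ∨ ((T ∧ T) ∨ (T ∨ T))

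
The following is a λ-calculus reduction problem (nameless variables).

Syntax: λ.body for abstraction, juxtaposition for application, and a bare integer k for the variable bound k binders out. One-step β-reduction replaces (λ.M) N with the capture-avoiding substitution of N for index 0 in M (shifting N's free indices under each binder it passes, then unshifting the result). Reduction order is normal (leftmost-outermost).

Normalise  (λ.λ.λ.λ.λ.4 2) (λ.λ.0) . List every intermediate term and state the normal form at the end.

Answer: normal form = λ.λ.λ.λ.λ.0  (in 2 steps)

Working:
  start: (λ.λ.λ.λ.λ.4 2) (λ.λ.0)
  →1  λ.λ.λ.λ.(λ.λ.0) 2
  →2  λ.λ.λ.λ.λ.0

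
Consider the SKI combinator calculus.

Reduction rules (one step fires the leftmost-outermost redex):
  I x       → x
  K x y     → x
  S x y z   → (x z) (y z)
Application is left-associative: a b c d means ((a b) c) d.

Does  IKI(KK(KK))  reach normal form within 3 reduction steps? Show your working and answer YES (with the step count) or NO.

  start: IKI(KK(KK))
  step 1: KI(KK(KK))
  step 2: I

Answer: YES — reaches normal form I in 2 ≤ 3 steps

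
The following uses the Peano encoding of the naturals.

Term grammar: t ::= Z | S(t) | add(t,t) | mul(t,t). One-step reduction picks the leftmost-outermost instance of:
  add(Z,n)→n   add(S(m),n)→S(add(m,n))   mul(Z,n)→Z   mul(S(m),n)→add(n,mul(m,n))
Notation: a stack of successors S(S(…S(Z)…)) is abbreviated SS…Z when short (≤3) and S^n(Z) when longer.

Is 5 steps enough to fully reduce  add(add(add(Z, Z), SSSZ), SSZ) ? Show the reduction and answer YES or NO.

  start: add(add(add(Z, Z), SSSZ), SSZ)
  [1] add(add(Z, SSSZ), SSZ)
  [2] add(SSSZ, SSZ)
  [3] S(add(SSZ, SSZ))
  [4] S(S(add(SZ, SSZ)))
  [5] S(S(S(add(Z, SSZ))))

Answer: NO — after 5 steps the term is S(S(S(add(Z, SSZ)))), not yet normal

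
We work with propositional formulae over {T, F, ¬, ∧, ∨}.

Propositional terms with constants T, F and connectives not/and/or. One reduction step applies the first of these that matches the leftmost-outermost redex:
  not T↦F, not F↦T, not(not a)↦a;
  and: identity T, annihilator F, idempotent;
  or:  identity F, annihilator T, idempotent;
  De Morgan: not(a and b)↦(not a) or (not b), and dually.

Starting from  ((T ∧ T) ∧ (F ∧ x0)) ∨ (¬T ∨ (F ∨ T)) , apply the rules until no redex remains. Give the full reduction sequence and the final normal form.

Answer: normal form = T  (in 7 steps)

Reduction:
  start: ((T ∧ T) ∧ (F ∧ x0)) ∨ (¬T ∨ (F ∨ T))
  →1  (T ∧ (F ∧ x0)) ∨ (¬T ∨ (F ∨ T))
  →2  (F ∧ x0) ∨ (¬T ∨ (F ∨ T))
  →3  F ∨ (¬T ∨ (F ∨ T))
  →4  ¬T ∨ (F ∨ T)
  →5  F ∨ (F ∨ T)
  →6  F ∨ T
  →7  T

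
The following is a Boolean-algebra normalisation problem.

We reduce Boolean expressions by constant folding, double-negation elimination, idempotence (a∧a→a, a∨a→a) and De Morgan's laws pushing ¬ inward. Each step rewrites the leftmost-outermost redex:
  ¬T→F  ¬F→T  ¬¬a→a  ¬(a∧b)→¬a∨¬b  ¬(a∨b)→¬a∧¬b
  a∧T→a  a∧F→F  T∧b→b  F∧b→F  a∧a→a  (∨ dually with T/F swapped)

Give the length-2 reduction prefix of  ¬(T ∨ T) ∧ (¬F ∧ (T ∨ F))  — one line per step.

  start: ¬(T ∨ T) ∧ (¬F ∧ (T ∨ F))
  step 1: (¬T ∧ ¬T) ∧ (¬F ∧ (T ∨ F))
  step 2: ¬T ∧ (¬F ∧ (T ∨ F))

Answer: after 2 steps: ¬T ∧ (¬F ∧ (T ∨ F))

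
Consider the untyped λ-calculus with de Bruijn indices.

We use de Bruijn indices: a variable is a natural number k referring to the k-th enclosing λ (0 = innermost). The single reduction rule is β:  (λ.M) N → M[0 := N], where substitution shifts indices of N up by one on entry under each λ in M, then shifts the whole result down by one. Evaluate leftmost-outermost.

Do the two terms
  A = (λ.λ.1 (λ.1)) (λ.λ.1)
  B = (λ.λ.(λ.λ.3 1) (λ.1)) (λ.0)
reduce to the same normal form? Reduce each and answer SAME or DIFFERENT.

Term A:
  start: (λ.λ.1 (λ.1)) (λ.λ.1)
  →1  λ.(λ.λ.1) (λ.1)
  →2  λ.λ.λ.2

Term B:
  start: (λ.λ.(λ.λ.3 1) (λ.1)) (λ.0)
  →1  λ.(λ.λ.(λ.0) 1) (λ.1)
  →2  λ.λ.(λ.0) (λ.2)
  →3  λ.λ.λ.2

Answer: SAME — A ⇓ λ.λ.λ.2, B ⇓ λ.λ.λ.2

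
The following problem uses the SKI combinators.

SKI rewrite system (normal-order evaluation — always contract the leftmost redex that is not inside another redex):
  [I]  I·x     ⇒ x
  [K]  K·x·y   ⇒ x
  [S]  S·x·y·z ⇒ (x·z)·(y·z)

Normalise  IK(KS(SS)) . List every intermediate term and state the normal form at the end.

  start: IK(KS(SS))
  →1  K(KS(SS))
  →2  KS

Answer: normal form = KS  (in 2 steps)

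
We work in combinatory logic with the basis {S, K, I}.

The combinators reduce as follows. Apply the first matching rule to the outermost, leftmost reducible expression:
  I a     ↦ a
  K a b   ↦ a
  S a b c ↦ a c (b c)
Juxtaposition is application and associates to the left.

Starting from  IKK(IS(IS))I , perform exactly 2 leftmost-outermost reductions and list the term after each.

  start: IKK(IS(IS))I
  →1  KK(IS(IS))I
  →2  KI

Answer: after 2 steps: KI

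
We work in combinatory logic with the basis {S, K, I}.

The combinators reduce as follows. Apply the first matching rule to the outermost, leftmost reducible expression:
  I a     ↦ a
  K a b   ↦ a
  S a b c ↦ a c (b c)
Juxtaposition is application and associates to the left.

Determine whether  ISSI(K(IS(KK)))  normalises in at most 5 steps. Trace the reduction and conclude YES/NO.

  start: ISSI(K(IS(KK)))
  step 1: SSI(K(IS(KK)))
  step 2: S(K(IS(KK)))(I(K(IS(KK))))
  step 3: S(K(S(KK)))(I(K(IS(KK))))
  step 4: S(K(S(KK)))(K(IS(KK)))
  step 5: S(K(S(KK)))(K(S(KK)))

Answer: YES — reaches normal form S(K(S(KK)))(K(S(KK))) in 5 ≤ 5 steps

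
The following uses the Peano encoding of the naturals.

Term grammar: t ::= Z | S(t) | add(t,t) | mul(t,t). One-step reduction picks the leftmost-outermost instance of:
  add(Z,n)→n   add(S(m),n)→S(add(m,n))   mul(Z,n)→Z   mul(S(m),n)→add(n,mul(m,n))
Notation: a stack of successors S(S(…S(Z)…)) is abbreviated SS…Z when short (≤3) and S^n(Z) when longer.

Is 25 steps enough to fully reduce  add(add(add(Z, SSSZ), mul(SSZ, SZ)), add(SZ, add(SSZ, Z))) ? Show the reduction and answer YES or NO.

  start: add(add(add(Z, SSSZ), mul(SSZ, SZ)), add(SZ, add(SSZ, Z)))
  [1] add(add(SSSZ, mul(SSZ, SZ)), add(SZ, add(SSZ, Z)))
  [2] add(S(add(SSZ, mul(SSZ, SZ))), add(SZ, add(SSZ, Z)))
  [3] S(add(add(SSZ, mul(SSZ, SZ)), add(SZ, add(SSZ, Z))))
  [4] S(add(S(add(SZ, mul(SSZ, SZ))), add(SZ, add(SSZ, Z))))
  [5] S(S(add(add(SZ, mul(SSZ, SZ)), add(SZ, add(SSZ, Z)))))
  [6] S(S(add(S(add(Z, mul(SSZ, SZ))), add(SZ, add(SSZ, Z)))))
  [7] S(S(S(add(add(Z, mul(SSZ, SZ)), add(SZ, add(SSZ, Z))))))
  [8] S(S(S(add(mul(SSZ, SZ), add(SZ, add(SSZ, Z))))))
  [9] S(S(S(add(add(SZ, mul(SZ, SZ)), add(SZ, add(SSZ, Z))))))
  [10] S(S(S(add(S(add(Z, mul(SZ, SZ))), add(SZ, add(SSZ, Z))))))
  [11] S(S(S(S(add(add(Z, mul(SZ, SZ)), add(SZ, add(SSZ, Z)))))))
  [12] S(S(S(S(add(mul(SZ, SZ), add(SZ, add(SSZ, Z)))))))
  [13] S(S(S(S(add(add(SZ, mul(Z, SZ)), add(SZ, add(SSZ, Z)))))))
  [14] S(S(S(S(add(S(add(Z, mul(Z, SZ))), add(SZ, add(SSZ, Z)))))))
  [15] S(S(S(S(S(add(add(Z, mul(Z, SZ)), add(SZ, add(SSZ, Z))))))))
  [16] S(S(S(S(S(add(mul(Z, SZ), add(SZ, add(SSZ, Z))))))))
  [17] S(S(S(S(S(add(Z, add(SZ, add(SSZ, Z))))))))
  [18] S(S(S(S(S(add(SZ, add(SSZ, Z)))))))
  [19] S(S(S(S(S(S(add(Z, add(SSZ, Z))))))))
  [20] S(S(S(S(S(S(add(SSZ, Z)))))))
  [21] S(S(S(S(S(S(S(add(SZ, Z))))))))
  [22] S(S(S(S(S(S(S(S(add(Z, Z)))))))))
  [23] S^8(Z)

Answer: YES — reaches normal form S^8(Z) in 23 ≤ 25 steps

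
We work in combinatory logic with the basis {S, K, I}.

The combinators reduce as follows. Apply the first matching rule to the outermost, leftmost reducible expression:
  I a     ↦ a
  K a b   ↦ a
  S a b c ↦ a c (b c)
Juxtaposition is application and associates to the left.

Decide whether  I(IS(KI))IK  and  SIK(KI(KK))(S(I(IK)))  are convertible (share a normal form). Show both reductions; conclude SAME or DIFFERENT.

Term A:
  start: I(IS(KI))IK
  [1] IS(KI)IK
  [2] S(KI)IK
  [3] KIK(IK)
  [4] I(IK)
  [5] IK
  [6] K

Term B:
  start: SIK(KI(KK))(S(I(IK)))
  [1] I(KI(KK))(K(KI(KK)))(S(I(IK)))
  [2] KI(KK)(K(KI(KK)))(S(I(IK)))
  [3] I(K(KI(KK)))(S(I(IK)))
  [4] K(KI(KK))(S(I(IK)))
  [5] KI(KK)
  [6] I

Answer: DIFFERENT — A ⇓ K, B ⇓ I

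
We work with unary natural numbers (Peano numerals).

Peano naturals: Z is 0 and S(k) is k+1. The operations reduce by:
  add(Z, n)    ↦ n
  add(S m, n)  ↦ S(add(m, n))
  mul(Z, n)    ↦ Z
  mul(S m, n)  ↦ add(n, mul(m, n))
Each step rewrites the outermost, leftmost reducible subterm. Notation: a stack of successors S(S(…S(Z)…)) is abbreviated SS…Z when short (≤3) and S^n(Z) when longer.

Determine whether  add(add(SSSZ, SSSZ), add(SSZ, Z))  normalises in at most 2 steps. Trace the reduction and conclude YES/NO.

Answer: NO — after 2 steps the term is S(add(add(SSZ, SSSZ), add(SSZ, Z))), not yet normal

Reduction:
  start: add(add(SSSZ, SSSZ), add(SSZ, Z))
  step 1: add(S(add(SSZ, SSSZ)), add(SSZ, Z))
  step 2: S(add(add(SSZ, SSSZ), add(SSZ, Z)))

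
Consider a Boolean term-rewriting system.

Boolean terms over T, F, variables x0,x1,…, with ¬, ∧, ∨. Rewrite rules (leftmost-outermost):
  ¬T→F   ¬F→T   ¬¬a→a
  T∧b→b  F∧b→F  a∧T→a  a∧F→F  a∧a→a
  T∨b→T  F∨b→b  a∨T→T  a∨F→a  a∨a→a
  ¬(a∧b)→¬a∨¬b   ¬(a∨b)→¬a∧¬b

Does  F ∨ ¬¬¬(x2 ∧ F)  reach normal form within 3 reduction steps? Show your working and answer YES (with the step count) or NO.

  start: F ∨ ¬¬¬(x2 ∧ F)
  [1] ¬¬¬(x2 ∧ F)
  [2] ¬(x2 ∧ F)
  [3] ¬x2 ∨ ¬F

Answer: NO — after 3 steps the term is ¬x2 ∨ ¬F, not yet normal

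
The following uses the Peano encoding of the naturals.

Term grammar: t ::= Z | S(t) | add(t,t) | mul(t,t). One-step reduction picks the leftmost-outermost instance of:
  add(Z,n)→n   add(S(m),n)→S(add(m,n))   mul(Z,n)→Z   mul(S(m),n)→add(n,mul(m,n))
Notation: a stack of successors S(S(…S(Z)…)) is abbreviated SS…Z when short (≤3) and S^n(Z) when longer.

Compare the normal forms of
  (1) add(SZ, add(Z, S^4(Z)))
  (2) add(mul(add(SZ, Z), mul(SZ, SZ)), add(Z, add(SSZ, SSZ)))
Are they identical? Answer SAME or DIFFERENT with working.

Answer: SAME — A ⇓ S^5(Z), B ⇓ S^5(Z)

Derivation:
Term A:
  start: add(SZ, add(Z, S^4(Z)))
  →1  S(add(Z, add(Z, S^4(Z))))
  →2  S(add(Z, S^4(Z)))
  →3  S^5(Z)

Term B:
  start: add(mul(add(SZ, Z), mul(SZ, SZ)), add(Z, add(SSZ, SSZ)))
  →1  add(mul(S(add(Z, Z)), mul(SZ, SZ)), add(Z, add(SSZ, SSZ)))
  →2  add(add(mul(SZ, SZ), mul(add(Z, Z), mul(SZ, SZ))), add(Z, add(SSZ, SSZ)))
  →3  add(add(add(SZ, mul(Z, SZ)), mul(add(Z, Z), mul(SZ, SZ))), add(Z, add(SSZ, SSZ)))
  →4  add(add(S(add(Z, mul(Z, SZ))), mul(add(Z, Z), mul(SZ, SZ))), add(Z, add(SSZ, SSZ)))
  →5  add(S(add(add(Z, mul(Z, SZ)), mul(add(Z, Z), mul(SZ, SZ)))), add(Z, add(SSZ, SSZ)))
  →6  S(add(add(add(Z, mul(Z, SZ)), mul(add(Z, Z), mul(SZ, SZ))), add(Z, add(SSZ, SSZ))))
  →7  S(add(add(mul(Z, SZ), mul(add(Z, Z), mul(SZ, SZ))), add(Z, add(SSZ, SSZ))))
  →8  S(add(add(Z, mul(add(Z, Z), mul(SZ, SZ))), add(Z, add(SSZ, SSZ))))
  →9  S(add(mul(add(Z, Z), mul(SZ, SZ)), add(Z, add(SSZ, SSZ))))
  →10  S(add(mul(Z, mul(SZ, SZ)), add(Z, add(SSZ, SSZ))))
  →11  S(add(Z, add(Z, add(SSZ, SSZ))))
  →12  S(add(Z, add(SSZ, SSZ)))
  →13  S(add(SSZ, SSZ))
  →14  S(S(add(SZ, SSZ)))
  →15  S(S(S(add(Z, SSZ))))
  →16  S^5(Z)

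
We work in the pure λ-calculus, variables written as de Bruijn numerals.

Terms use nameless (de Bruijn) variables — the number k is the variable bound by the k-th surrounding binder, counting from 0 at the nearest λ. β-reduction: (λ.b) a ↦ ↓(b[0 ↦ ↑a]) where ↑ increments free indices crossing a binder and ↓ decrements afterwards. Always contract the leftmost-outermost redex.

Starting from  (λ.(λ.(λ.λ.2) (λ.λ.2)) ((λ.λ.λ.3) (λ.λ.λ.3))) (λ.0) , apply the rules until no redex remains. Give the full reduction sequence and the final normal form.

  start: (λ.(λ.(λ.λ.2) (λ.λ.2)) ((λ.λ.λ.3) (λ.λ.λ.3))) (λ.0)
  →1  (λ.(λ.λ.2) (λ.λ.2)) ((λ.λ.λ.λ.0) (λ.λ.λ.λ.0))
  →2  (λ.λ.(λ.λ.λ.λ.0) (λ.λ.λ.λ.0)) (λ.λ.(λ.λ.λ.λ.0) (λ.λ.λ.λ.0))
  →3  λ.(λ.λ.λ.λ.0) (λ.λ.λ.λ.0)
  →4  λ.λ.λ.λ.0

Answer: normal form = λ.λ.λ.λ.0  (in 4 steps)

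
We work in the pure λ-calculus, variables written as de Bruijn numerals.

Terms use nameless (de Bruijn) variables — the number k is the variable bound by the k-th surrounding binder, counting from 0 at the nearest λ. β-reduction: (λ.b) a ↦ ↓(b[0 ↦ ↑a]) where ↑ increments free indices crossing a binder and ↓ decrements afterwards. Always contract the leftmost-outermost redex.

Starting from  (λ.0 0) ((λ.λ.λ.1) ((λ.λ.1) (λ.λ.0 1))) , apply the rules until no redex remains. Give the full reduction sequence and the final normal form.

Answer: normal form = λ.λ.λ.1  (in 4 steps)

Working:
  start: (λ.0 0) ((λ.λ.λ.1) ((λ.λ.1) (λ.λ.0 1)))
  →1  (λ.λ.λ.1) ((λ.λ.1) (λ.λ.0 1)) ((λ.λ.λ.1) ((λ.λ.1) (λ.λ.0 1)))
  →2  (λ.λ.1) ((λ.λ.λ.1) ((λ.λ.1) (λ.λ.0 1)))
  →3  λ.(λ.λ.λ.1) ((λ.λ.1) (λ.λ.0 1))
  →4  λ.λ.λ.1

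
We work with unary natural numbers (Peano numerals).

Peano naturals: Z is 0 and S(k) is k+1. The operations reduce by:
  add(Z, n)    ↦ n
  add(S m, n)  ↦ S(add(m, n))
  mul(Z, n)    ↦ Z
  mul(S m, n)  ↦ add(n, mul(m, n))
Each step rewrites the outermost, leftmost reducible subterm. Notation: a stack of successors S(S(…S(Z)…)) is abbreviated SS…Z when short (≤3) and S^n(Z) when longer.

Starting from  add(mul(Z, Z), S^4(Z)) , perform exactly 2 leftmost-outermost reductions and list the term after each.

  start: add(mul(Z, Z), S^4(Z))
  step 1: add(Z, S^4(Z))
  step 2: S^4(Z)

Answer: after 2 steps: S^4(Z)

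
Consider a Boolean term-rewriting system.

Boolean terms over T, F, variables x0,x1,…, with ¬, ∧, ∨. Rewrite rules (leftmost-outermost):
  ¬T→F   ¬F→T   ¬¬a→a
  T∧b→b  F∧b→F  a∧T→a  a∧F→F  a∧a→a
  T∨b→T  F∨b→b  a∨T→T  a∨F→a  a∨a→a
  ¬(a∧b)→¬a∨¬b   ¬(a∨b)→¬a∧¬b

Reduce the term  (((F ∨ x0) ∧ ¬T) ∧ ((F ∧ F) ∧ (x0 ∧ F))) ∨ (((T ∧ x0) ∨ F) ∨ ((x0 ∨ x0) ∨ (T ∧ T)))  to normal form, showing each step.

Answer: normal form = T  (in 11 steps)

Working:
  start: (((F ∨ x0) ∧ ¬T) ∧ ((F ∧ F) ∧ (x0 ∧ F))) ∨ (((T ∧ x0) ∨ F) ∨ ((x0 ∨ x0) ∨ (T ∧ T)))
  [1] ((x0 ∧ ¬T) ∧ ((F ∧ F) ∧ (x0 ∧ F))) ∨ (((T ∧ x0) ∨ F) ∨ ((x0 ∨ x0) ∨ (T ∧ T)))
  [2] ((x0 ∧ F) ∧ ((F ∧ F) ∧ (x0 ∧ F))) ∨ (((T ∧ x0) ∨ F) ∨ ((x0 ∨ x0) ∨ (T ∧ T)))
  [3] (F ∧ ((F ∧ F) ∧ (x0 ∧ F))) ∨ (((T ∧ x0) ∨ F) ∨ ((x0 ∨ x0) ∨ (T ∧ T)))
  [4] F ∨ (((T ∧ x0) ∨ F) ∨ ((x0 ∨ x0) ∨ (T ∧ T)))
  [5] ((T ∧ x0) ∨ F) ∨ ((x0 ∨ x0) ∨ (T ∧ T))
  [6] (T ∧ x0) ∨ ((x0 ∨ x0) ∨ (T ∧ T))
  [7] x0 ∨ ((x0 ∨ x0) ∨ (T ∧ T))
  [8] x0 ∨ (x0 ∨ (T ∧ T))
  [9] x0 ∨ (x0 ∨ T)
  [10] x0 ∨ T
  [11] T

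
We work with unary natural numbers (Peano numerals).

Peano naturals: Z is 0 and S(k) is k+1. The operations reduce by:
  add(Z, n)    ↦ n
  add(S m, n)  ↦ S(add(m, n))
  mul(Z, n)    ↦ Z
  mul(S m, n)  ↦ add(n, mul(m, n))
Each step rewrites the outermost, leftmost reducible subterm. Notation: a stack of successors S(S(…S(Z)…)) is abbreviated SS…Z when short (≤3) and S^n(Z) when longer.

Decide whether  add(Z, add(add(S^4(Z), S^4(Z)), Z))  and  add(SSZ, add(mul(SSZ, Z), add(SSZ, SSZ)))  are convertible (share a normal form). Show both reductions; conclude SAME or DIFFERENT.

Term A:
  start: add(Z, add(add(S^4(Z), S^4(Z)), Z))
  →1  add(add(S^4(Z), S^4(Z)), Z)
  →2  add(S(add(SSSZ, S^4(Z))), Z)
  →3  S(add(add(SSSZ, S^4(Z)), Z))
  →4  S(add(S(add(SSZ, S^4(Z))), Z))
  →5  S(S(add(add(SSZ, S^4(Z)), Z)))
  →6  S(S(add(S(add(SZ, S^4(Z))), Z)))
  →7  S(S(S(add(add(SZ, S^4(Z)), Z))))
  →8  S(S(S(add(S(add(Z, S^4(Z))), Z))))
  →9  S(S(S(S(add(add(Z, S^4(Z)), Z)))))
  →10  S(S(S(S(add(S^4(Z), Z)))))
  →11  S(S(S(S(S(add(SSSZ, Z))))))
  →12  S(S(S(S(S(S(add(SSZ, Z)))))))
  →13  S(S(S(S(S(S(S(add(SZ, Z))))))))
  →14  S(S(S(S(S(S(S(S(add(Z, Z)))))))))
  →15  S^8(Z)

Term B:
  start: add(SSZ, add(mul(SSZ, Z), add(SSZ, SSZ)))
  →1  S(add(SZ, add(mul(SSZ, Z), add(SSZ, SSZ))))
  →2  S(S(add(Z, add(mul(SSZ, Z), add(SSZ, SSZ)))))
  →3  S(S(add(mul(SSZ, Z), add(SSZ, SSZ))))
  →4  S(S(add(add(Z, mul(SZ, Z)), add(SSZ, SSZ))))
  →5  S(S(add(mul(SZ, Z), add(SSZ, SSZ))))
  →6  S(S(add(add(Z, mul(Z, Z)), add(SSZ, SSZ))))
  →7  S(S(add(mul(Z, Z), add(SSZ, SSZ))))
  →8  S(S(add(Z, add(SSZ, SSZ))))
  →9  S(S(add(SSZ, SSZ)))
  →10  S(S(S(add(SZ, SSZ))))
  →11  S(S(S(S(add(Z, SSZ)))))
  →12  S^6(Z)

Answer: DIFFERENT — A ⇓ S^8(Z), B ⇓ S^6(Z)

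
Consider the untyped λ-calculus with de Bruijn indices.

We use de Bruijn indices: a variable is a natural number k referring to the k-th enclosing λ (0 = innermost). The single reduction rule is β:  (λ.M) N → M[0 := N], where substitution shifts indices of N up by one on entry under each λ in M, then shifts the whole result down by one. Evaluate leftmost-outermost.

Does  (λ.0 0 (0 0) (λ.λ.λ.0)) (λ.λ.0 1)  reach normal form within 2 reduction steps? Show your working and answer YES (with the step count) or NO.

Answer: NO — after 2 steps the term is (λ.0 (λ.λ.0 1)) ((λ.λ.0 1) (λ.λ.0 1)) (λ.λ.λ.0), not yet normal

Working:
  start: (λ.0 0 (0 0) (λ.λ.λ.0)) (λ.λ.0 1)
  step 1: (λ.λ.0 1) (λ.λ.0 1) ((λ.λ.0 1) (λ.λ.0 1)) (λ.λ.λ.0)
  step 2: (λ.0 (λ.λ.0 1)) ((λ.λ.0 1) (λ.λ.0 1)) (λ.λ.λ.0)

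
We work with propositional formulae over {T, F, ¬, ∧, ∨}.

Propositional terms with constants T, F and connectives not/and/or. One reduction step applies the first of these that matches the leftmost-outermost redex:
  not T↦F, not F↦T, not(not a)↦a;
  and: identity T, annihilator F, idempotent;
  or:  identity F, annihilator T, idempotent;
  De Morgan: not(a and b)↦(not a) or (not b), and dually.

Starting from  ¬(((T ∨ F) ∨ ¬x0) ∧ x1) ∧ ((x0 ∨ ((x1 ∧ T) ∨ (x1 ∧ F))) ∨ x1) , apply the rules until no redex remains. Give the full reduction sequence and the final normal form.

  start: ¬(((T ∨ F) ∨ ¬x0) ∧ x1) ∧ ((x0 ∨ ((x1 ∧ T) ∨ (x1 ∧ F))) ∨ x1)
  step 1: (¬((T ∨ F) ∨ ¬x0) ∨ ¬x1) ∧ ((x0 ∨ ((x1 ∧ T) ∨ (x1 ∧ F))) ∨ x1)
  step 2: ((¬(T ∨ F) ∧ ¬¬x0) ∨ ¬x1) ∧ ((x0 ∨ ((x1 ∧ T) ∨ (x1 ∧ F))) ∨ x1)
  step 3: (((¬T ∧ ¬F) ∧ ¬¬x0) ∨ ¬x1) ∧ ((x0 ∨ ((x1 ∧ T) ∨ (x1 ∧ F))) ∨ x1)
  step 4: (((F ∧ ¬F) ∧ ¬¬x0) ∨ ¬x1) ∧ ((x0 ∨ ((x1 ∧ T) ∨ (x1 ∧ F))) ∨ x1)
  step 5: ((F ∧ ¬¬x0) ∨ ¬x1) ∧ ((x0 ∨ ((x1 ∧ T) ∨ (x1 ∧ F))) ∨ x1)
  step 6: (F ∨ ¬x1) ∧ ((x0 ∨ ((x1 ∧ T) ∨ (x1 ∧ F))) ∨ x1)
  step 7: ¬x1 ∧ ((x0 ∨ ((x1 ∧ T) ∨ (x1 ∧ F))) ∨ x1)
  step 8: ¬x1 ∧ ((x0 ∨ (x1 ∨ (x1 ∧ F))) ∨ x1)
  step 9: ¬x1 ∧ ((x0 ∨ (x1 ∨ F)) ∨ x1)
  step 10: ¬x1 ∧ ((x0 ∨ x1) ∨ x1)

Answer: normal form = ¬x1 ∧ ((x0 ∨ x1) ∨ x1)  (in 10 steps)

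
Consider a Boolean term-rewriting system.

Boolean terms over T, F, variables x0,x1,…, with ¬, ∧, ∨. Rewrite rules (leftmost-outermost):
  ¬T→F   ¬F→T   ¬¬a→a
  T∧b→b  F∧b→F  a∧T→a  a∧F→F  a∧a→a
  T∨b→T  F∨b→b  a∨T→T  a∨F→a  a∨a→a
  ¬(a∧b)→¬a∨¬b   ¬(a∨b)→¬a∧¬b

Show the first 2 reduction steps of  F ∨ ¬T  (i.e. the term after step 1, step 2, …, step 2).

Answer: after 2 steps: F

Derivation:
  start: F ∨ ¬T
  →1  ¬T
  →2  F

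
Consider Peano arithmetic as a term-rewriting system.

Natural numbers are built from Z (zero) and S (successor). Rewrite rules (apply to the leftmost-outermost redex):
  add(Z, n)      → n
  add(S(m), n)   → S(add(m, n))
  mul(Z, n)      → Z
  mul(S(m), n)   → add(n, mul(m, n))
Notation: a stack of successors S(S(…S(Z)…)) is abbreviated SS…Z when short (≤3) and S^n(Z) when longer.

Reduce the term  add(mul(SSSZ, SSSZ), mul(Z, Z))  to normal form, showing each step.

  start: add(mul(SSSZ, SSSZ), mul(Z, Z))
  step 1: add(add(SSSZ, mul(SSZ, SSSZ)), mul(Z, Z))
  step 2: add(S(add(SSZ, mul(SSZ, SSSZ))), mul(Z, Z))
  step 3: S(add(add(SSZ, mul(SSZ, SSSZ)), mul(Z, Z)))
  step 4: S(add(S(add(SZ, mul(SSZ, SSSZ))), mul(Z, Z)))
  step 5: S(S(add(add(SZ, mul(SSZ, SSSZ)), mul(Z, Z))))
  step 6: S(S(add(S(add(Z, mul(SSZ, SSSZ))), mul(Z, Z))))
  step 7: S(S(S(add(add(Z, mul(SSZ, SSSZ)), mul(Z, Z)))))
  step 8: S(S(S(add(mul(SSZ, SSSZ), mul(Z, Z)))))
  step 9: S(S(S(add(add(SSSZ, mul(SZ, SSSZ)), mul(Z, Z)))))
  step 10: S(S(S(add(S(add(SSZ, mul(SZ, SSSZ))), mul(Z, Z)))))
  step 11: S(S(S(S(add(add(SSZ, mul(SZ, SSSZ)), mul(Z, Z))))))
  step 12: S(S(S(S(add(S(add(SZ, mul(SZ, SSSZ))), mul(Z, Z))))))
  step 13: S(S(S(S(S(add(add(SZ, mul(SZ, SSSZ)), mul(Z, Z)))))))
  step 14: S(S(S(S(S(add(S(add(Z, mul(SZ, SSSZ))), mul(Z, Z)))))))
  step 15: S(S(S(S(S(S(add(add(Z, mul(SZ, SSSZ)), mul(Z, Z))))))))
  step 16: S(S(S(S(S(S(add(mul(SZ, SSSZ), mul(Z, Z))))))))
  step 17: S(S(S(S(S(S(add(add(SSSZ, mul(Z, SSSZ)), mul(Z, Z))))))))
  step 18: S(S(S(S(S(S(add(S(add(SSZ, mul(Z, SSSZ))), mul(Z, Z))))))))
  step 19: S(S(S(S(S(S(S(add(add(SSZ, mul(Z, SSSZ)), mul(Z, Z)))))))))
  step 20: S(S(S(S(S(S(S(add(S(add(SZ, mul(Z, SSSZ))), mul(Z, Z)))))))))
  step 21: S(S(S(S(S(S(S(S(add(add(SZ, mul(Z, SSSZ)), mul(Z, Z))))))))))
  step 22: S(S(S(S(S(S(S(S(add(S(add(Z, mul(Z, SSSZ))), mul(Z, Z))))))))))
  step 23: S(S(S(S(S(S(S(S(S(add(add(Z, mul(Z, SSSZ)), mul(Z, Z)))))))))))
  step 24: S(S(S(S(S(S(S(S(S(add(mul(Z, SSSZ), mul(Z, Z)))))))))))
  step 25: S(S(S(S(S(S(S(S(S(add(Z, mul(Z, Z)))))))))))
  step 26: S(S(S(S(S(S(S(S(S(mul(Z, Z))))))))))
  step 27: S^9(Z)

Answer: normal form = S^9(Z)  (in 27 steps)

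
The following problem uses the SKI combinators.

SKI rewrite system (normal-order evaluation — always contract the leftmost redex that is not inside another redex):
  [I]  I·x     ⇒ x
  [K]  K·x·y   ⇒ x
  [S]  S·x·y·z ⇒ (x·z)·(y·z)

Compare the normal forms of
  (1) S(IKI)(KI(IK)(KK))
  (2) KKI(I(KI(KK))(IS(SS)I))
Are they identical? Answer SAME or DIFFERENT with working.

Answer: DIFFERENT — A ⇓ S(KI)(KK), B ⇓ K(S(SS)I)

Working:
Term A:
  start: S(IKI)(KI(IK)(KK))
  →1  S(KI)(KI(IK)(KK))
  →2  S(KI)(I(KK))
  →3  S(KI)(KK)

Term B:
  start: KKI(I(KI(KK))(IS(SS)I))
  →1  K(I(KI(KK))(IS(SS)I))
  →2  K(KI(KK)(IS(SS)I))
  →3  K(I(IS(SS)I))
  →4  K(IS(SS)I)
  →5  K(S(SS)I)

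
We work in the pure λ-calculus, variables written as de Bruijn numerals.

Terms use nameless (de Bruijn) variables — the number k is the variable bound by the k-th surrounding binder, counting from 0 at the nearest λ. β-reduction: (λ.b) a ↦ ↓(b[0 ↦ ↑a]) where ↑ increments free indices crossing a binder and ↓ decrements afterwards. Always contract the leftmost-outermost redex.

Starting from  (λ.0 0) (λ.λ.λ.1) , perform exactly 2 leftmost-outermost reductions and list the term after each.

Answer: after 2 steps: λ.λ.1

Derivation:
  start: (λ.0 0) (λ.λ.λ.1)
  →1  (λ.λ.λ.1) (λ.λ.λ.1)
  →2  λ.λ.1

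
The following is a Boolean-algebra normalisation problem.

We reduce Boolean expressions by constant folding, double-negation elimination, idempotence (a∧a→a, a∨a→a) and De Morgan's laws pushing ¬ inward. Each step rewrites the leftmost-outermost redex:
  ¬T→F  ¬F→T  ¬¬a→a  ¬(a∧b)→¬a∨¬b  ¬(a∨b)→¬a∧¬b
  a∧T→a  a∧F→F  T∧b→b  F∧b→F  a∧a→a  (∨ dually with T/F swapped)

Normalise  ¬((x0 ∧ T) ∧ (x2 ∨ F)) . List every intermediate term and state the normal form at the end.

  start: ¬((x0 ∧ T) ∧ (x2 ∨ F))
  step 1: ¬(x0 ∧ T) ∨ ¬(x2 ∨ F)
  step 2: (¬x0 ∨ ¬T) ∨ ¬(x2 ∨ F)
  step 3: (¬x0 ∨ F) ∨ ¬(x2 ∨ F)
  step 4: ¬x0 ∨ ¬(x2 ∨ F)
  step 5: ¬x0 ∨ (¬x2 ∧ ¬F)
  step 6: ¬x0 ∨ (¬x2 ∧ T)
  step 7: ¬x0 ∨ ¬x2

Answer: normal form = ¬x0 ∨ ¬x2  (in 7 steps)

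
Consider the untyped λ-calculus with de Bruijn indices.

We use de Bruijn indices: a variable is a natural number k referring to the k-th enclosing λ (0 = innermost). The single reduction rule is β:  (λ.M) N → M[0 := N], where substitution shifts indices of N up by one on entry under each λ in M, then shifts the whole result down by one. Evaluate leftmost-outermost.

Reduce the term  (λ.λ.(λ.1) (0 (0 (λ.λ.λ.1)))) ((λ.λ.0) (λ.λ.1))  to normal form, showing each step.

Answer: normal form = λ.0  (in 2 steps)

Derivation:
  start: (λ.λ.(λ.1) (0 (0 (λ.λ.λ.1)))) ((λ.λ.0) (λ.λ.1))
  →1  λ.(λ.1) (0 (0 (λ.λ.λ.1)))
  →2  λ.0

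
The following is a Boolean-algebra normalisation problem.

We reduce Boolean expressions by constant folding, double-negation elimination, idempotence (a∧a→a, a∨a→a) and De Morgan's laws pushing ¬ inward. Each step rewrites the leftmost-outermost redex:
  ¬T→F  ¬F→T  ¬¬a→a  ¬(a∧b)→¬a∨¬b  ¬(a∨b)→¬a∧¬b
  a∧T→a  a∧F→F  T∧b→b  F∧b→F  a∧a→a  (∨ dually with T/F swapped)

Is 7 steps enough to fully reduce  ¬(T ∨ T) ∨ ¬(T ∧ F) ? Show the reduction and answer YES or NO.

Answer: NO — after 7 steps the term is ¬F, not yet normal

Working:
  start: ¬(T ∨ T) ∨ ¬(T ∧ F)
  →1  (¬T ∧ ¬T) ∨ ¬(T ∧ F)
  →2  ¬T ∨ ¬(T ∧ F)
  →3  F ∨ ¬(T ∧ F)
  →4  ¬(T ∧ F)
  →5  ¬T ∨ ¬F
  →6  F ∨ ¬F
  →7  ¬F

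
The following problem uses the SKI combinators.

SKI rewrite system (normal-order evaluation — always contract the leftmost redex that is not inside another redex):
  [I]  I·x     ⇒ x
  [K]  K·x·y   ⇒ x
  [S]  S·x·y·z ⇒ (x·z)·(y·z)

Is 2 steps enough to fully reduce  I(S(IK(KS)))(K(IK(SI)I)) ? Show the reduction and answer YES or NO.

Answer: NO — after 2 steps the term is S(K(KS))(K(IK(SI)I)), not yet normal

Reduction:
  start: I(S(IK(KS)))(K(IK(SI)I))
  [1] S(IK(KS))(K(IK(SI)I))
  [2] S(K(KS))(K(IK(SI)I))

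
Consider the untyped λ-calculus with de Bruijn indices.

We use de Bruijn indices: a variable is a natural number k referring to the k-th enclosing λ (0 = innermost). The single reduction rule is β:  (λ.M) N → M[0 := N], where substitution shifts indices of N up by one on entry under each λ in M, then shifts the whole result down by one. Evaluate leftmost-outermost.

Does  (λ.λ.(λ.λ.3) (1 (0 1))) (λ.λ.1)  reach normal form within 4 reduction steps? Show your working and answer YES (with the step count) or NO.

  start: (λ.λ.(λ.λ.3) (1 (0 1))) (λ.λ.1)
  →1  λ.(λ.λ.λ.λ.1) ((λ.λ.1) (0 (λ.λ.1)))
  →2  λ.λ.λ.λ.1

Answer: YES — reaches normal form λ.λ.λ.λ.1 in 2 ≤ 4 steps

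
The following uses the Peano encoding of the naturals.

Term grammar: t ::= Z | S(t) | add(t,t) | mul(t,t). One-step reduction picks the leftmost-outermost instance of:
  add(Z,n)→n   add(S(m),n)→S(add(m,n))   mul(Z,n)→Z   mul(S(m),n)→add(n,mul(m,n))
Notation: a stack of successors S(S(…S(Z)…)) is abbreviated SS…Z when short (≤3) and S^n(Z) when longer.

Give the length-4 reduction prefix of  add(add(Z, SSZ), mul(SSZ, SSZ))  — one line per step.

Answer: after 4 steps: S(S(mul(SSZ, SSZ)))

Working:
  start: add(add(Z, SSZ), mul(SSZ, SSZ))
  →1  add(SSZ, mul(SSZ, SSZ))
  →2  S(add(SZ, mul(SSZ, SSZ)))
  →3  S(S(add(Z, mul(SSZ, SSZ))))
  →4  S(S(mul(SSZ, SSZ)))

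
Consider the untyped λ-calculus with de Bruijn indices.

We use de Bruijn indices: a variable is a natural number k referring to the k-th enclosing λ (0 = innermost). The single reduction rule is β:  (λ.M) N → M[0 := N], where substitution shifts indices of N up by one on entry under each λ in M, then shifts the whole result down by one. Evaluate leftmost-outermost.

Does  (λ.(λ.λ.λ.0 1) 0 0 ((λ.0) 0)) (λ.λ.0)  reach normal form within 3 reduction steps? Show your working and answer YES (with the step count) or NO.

Answer: NO — after 3 steps the term is (λ.0 (λ.λ.0)) ((λ.0) (λ.λ.0)), not yet normal

Working:
  start: (λ.(λ.λ.λ.0 1) 0 0 ((λ.0) 0)) (λ.λ.0)
  [1] (λ.λ.λ.0 1) (λ.λ.0) (λ.λ.0) ((λ.0) (λ.λ.0))
  [2] (λ.λ.0 1) (λ.λ.0) ((λ.0) (λ.λ.0))
  [3] (λ.0 (λ.λ.0)) ((λ.0) (λ.λ.0))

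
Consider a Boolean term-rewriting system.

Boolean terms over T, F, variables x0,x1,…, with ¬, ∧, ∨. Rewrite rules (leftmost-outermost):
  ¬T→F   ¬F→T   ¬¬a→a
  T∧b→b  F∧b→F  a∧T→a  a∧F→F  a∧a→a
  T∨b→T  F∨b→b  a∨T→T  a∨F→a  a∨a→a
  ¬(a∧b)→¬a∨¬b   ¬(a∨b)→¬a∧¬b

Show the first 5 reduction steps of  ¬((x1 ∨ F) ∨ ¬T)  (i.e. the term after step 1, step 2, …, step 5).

  start: ¬((x1 ∨ F) ∨ ¬T)
  [1] ¬(x1 ∨ F) ∧ ¬¬T
  [2] (¬x1 ∧ ¬F) ∧ ¬¬T
  [3] (¬x1 ∧ T) ∧ ¬¬T
  [4] ¬x1 ∧ ¬¬T
  [5] ¬x1 ∧ T

Answer: after 5 steps: ¬x1 ∧ T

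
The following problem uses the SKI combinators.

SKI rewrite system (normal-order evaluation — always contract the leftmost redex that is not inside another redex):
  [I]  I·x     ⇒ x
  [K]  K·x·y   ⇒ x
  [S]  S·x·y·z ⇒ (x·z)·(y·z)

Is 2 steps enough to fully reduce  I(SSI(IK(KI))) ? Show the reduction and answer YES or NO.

Answer: NO — after 2 steps the term is S(IK(KI))(I(IK(KI))), not yet normal

Reduction:
  start: I(SSI(IK(KI)))
  →1  SSI(IK(KI))
  →2  S(IK(KI))(I(IK(KI)))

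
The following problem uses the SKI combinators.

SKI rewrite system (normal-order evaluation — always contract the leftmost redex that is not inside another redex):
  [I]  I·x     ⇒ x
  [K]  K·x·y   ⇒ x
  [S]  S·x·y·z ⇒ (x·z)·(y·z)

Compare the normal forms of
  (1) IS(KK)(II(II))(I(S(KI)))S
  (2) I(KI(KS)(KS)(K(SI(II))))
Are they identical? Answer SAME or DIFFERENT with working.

Term A:
  start: IS(KK)(II(II))(I(S(KI)))S
  step 1: S(KK)(II(II))(I(S(KI)))S
  step 2: KK(I(S(KI)))(II(II)(I(S(KI))))S
  step 3: K(II(II)(I(S(KI))))S
  step 4: II(II)(I(S(KI)))
  step 5: I(II)(I(S(KI)))
  step 6: II(I(S(KI)))
  step 7: I(I(S(KI)))
  step 8: I(S(KI))
  step 9: S(KI)

Term B:
  start: I(KI(KS)(KS)(K(SI(II))))
  step 1: KI(KS)(KS)(K(SI(II)))
  step 2: I(KS)(K(SI(II)))
  step 3: KS(K(SI(II)))
  step 4: S

Answer: DIFFERENT — A ⇓ S(KI), B ⇓ S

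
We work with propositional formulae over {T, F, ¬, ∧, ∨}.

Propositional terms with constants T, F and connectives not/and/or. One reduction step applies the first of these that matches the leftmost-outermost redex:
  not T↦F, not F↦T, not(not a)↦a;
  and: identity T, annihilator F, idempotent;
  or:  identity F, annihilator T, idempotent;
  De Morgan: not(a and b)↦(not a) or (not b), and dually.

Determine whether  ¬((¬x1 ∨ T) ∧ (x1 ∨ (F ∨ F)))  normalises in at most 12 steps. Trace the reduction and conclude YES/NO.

Answer: YES — reaches normal form ¬x1 in 11 ≤ 12 steps

Working:
  start: ¬((¬x1 ∨ T) ∧ (x1 ∨ (F ∨ F)))
  [1] ¬(¬x1 ∨ T) ∨ ¬(x1 ∨ (F ∨ F))
  [2] (¬¬x1 ∧ ¬T) ∨ ¬(x1 ∨ (F ∨ F))
  [3] (x1 ∧ ¬T) ∨ ¬(x1 ∨ (F ∨ F))
  [4] (x1 ∧ F) ∨ ¬(x1 ∨ (F ∨ F))
  [5] F ∨ ¬(x1 ∨ (F ∨ F))
  [6] ¬(x1 ∨ (F ∨ F))
  [7] ¬x1 ∧ ¬(F ∨ F)
  [8] ¬x1 ∧ (¬F ∧ ¬F)
  [9] ¬x1 ∧ ¬F
  [10] ¬x1 ∧ T
  [11] ¬x1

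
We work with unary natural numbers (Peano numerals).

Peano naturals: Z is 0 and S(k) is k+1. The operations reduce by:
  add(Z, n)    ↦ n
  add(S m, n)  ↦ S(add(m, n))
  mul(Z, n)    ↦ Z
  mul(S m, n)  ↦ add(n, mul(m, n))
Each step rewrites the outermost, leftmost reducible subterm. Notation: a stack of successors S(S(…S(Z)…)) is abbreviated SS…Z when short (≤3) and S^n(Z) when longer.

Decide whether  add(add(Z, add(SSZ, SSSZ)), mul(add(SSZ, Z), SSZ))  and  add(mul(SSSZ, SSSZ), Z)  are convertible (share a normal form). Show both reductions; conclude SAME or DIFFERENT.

Term A:
  start: add(add(Z, add(SSZ, SSSZ)), mul(add(SSZ, Z), SSZ))
  step 1: add(add(SSZ, SSSZ), mul(add(SSZ, Z), SSZ))
  step 2: add(S(add(SZ, SSSZ)), mul(add(SSZ, Z), SSZ))
  step 3: S(add(add(SZ, SSSZ), mul(add(SSZ, Z), SSZ)))
  step 4: S(add(S(add(Z, SSSZ)), mul(add(SSZ, Z), SSZ)))
  step 5: S(S(add(add(Z, SSSZ), mul(add(SSZ, Z), SSZ))))
  step 6: S(S(add(SSSZ, mul(add(SSZ, Z), SSZ))))
  step 7: S(S(S(add(SSZ, mul(add(SSZ, Z), SSZ)))))
  step 8: S(S(S(S(add(SZ, mul(add(SSZ, Z), SSZ))))))
  step 9: S(S(S(S(S(add(Z, mul(add(SSZ, Z), SSZ)))))))
  step 10: S(S(S(S(S(mul(add(SSZ, Z), SSZ))))))
  step 11: S(S(S(S(S(mul(S(add(SZ, Z)), SSZ))))))
  step 12: S(S(S(S(S(add(SSZ, mul(add(SZ, Z), SSZ)))))))
  step 13: S(S(S(S(S(S(add(SZ, mul(add(SZ, Z), SSZ))))))))
  step 14: S(S(S(S(S(S(S(add(Z, mul(add(SZ, Z), SSZ)))))))))
  step 15: S(S(S(S(S(S(S(mul(add(SZ, Z), SSZ))))))))
  step 16: S(S(S(S(S(S(S(mul(S(add(Z, Z)), SSZ))))))))
  step 17: S(S(S(S(S(S(S(add(SSZ, mul(add(Z, Z), SSZ)))))))))
  step 18: S(S(S(S(S(S(S(S(add(SZ, mul(add(Z, Z), SSZ))))))))))
  step 19: S(S(S(S(S(S(S(S(S(add(Z, mul(add(Z, Z), SSZ)))))))))))
  step 20: S(S(S(S(S(S(S(S(S(mul(add(Z, Z), SSZ))))))))))
  step 21: S(S(S(S(S(S(S(S(S(mul(Z, SSZ))))))))))
  step 22: S^9(Z)

Term B:
  start: add(mul(SSSZ, SSSZ), Z)
  step 1: add(add(SSSZ, mul(SSZ, SSSZ)), Z)
  step 2: add(S(add(SSZ, mul(SSZ, SSSZ))), Z)
  step 3: S(add(add(SSZ, mul(SSZ, SSSZ)), Z))
  step 4: S(add(S(add(SZ, mul(SSZ, SSSZ))), Z))
  step 5: S(S(add(add(SZ, mul(SSZ, SSSZ)), Z)))
  step 6: S(S(add(S(add(Z, mul(SSZ, SSSZ))), Z)))
  step 7: S(S(S(add(add(Z, mul(SSZ, SSSZ)), Z))))
  step 8: S(S(S(add(mul(SSZ, SSSZ), Z))))
  step 9: S(S(S(add(add(SSSZ, mul(SZ, SSSZ)), Z))))
  step 10: S(S(S(add(S(add(SSZ, mul(SZ, SSSZ))), Z))))
  step 11: S(S(S(S(add(add(SSZ, mul(SZ, SSSZ)), Z)))))
  step 12: S(S(S(S(add(S(add(SZ, mul(SZ, SSSZ))), Z)))))
  step 13: S(S(S(S(S(add(add(SZ, mul(SZ, SSSZ)), Z))))))
  step 14: S(S(S(S(S(add(S(add(Z, mul(SZ, SSSZ))), Z))))))
  step 15: S(S(S(S(S(S(add(add(Z, mul(SZ, SSSZ)), Z)))))))
  step 16: S(S(S(S(S(S(add(mul(SZ, SSSZ), Z)))))))
  step 17: S(S(S(S(S(S(add(add(SSSZ, mul(Z, SSSZ)), Z)))))))
  step 18: S(S(S(S(S(S(add(S(add(SSZ, mul(Z, SSSZ))), Z)))))))
  step 19: S(S(S(S(S(S(S(add(add(SSZ, mul(Z, SSSZ)), Z))))))))
  step 20: S(S(S(S(S(S(S(add(S(add(SZ, mul(Z, SSSZ))), Z))))))))
  step 21: S(S(S(S(S(S(S(S(add(add(SZ, mul(Z, SSSZ)), Z)))))))))
  step 22: S(S(S(S(S(S(S(S(add(S(add(Z, mul(Z, SSSZ))), Z)))))))))
  step 23: S(S(S(S(S(S(S(S(S(add(add(Z, mul(Z, SSSZ)), Z))))))))))
  step 24: S(S(S(S(S(S(S(S(S(add(mul(Z, SSSZ), Z))))))))))
  step 25: S(S(S(S(S(S(S(S(S(add(Z, Z))))))))))
  step 26: S^9(Z)

Answer: SAME — A ⇓ S^9(Z), B ⇓ S^9(Z)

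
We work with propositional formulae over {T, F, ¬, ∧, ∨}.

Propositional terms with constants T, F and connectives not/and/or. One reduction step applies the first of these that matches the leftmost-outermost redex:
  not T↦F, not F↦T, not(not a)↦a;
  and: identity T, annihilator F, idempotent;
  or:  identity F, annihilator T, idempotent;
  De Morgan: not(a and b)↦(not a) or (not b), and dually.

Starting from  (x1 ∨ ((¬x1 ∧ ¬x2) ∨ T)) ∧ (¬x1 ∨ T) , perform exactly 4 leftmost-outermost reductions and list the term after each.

Answer: after 4 steps: T

Working:
  start: (x1 ∨ ((¬x1 ∧ ¬x2) ∨ T)) ∧ (¬x1 ∨ T)
  step 1: (x1 ∨ T) ∧ (¬x1 ∨ T)
  step 2: T ∧ (¬x1 ∨ T)
  step 3: ¬x1 ∨ T
  step 4: T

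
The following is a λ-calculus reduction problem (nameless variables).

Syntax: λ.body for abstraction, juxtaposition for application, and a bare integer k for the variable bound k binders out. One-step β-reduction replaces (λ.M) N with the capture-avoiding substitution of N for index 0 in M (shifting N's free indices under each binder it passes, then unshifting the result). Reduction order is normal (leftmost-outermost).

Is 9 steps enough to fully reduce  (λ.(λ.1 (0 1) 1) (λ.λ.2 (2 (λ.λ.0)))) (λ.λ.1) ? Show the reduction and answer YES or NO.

  start: (λ.(λ.1 (0 1) 1) (λ.λ.2 (2 (λ.λ.0)))) (λ.λ.1)
  step 1: (λ.(λ.λ.1) (0 (λ.λ.1)) (λ.λ.1)) (λ.λ.(λ.λ.1) ((λ.λ.1) (λ.λ.0)))
  step 2: (λ.λ.1) ((λ.λ.(λ.λ.1) ((λ.λ.1) (λ.λ.0))) (λ.λ.1)) (λ.λ.1)
  step 3: (λ.(λ.λ.(λ.λ.1) ((λ.λ.1) (λ.λ.0))) (λ.λ.1)) (λ.λ.1)
  step 4: (λ.λ.(λ.λ.1) ((λ.λ.1) (λ.λ.0))) (λ.λ.1)
  step 5: λ.(λ.λ.1) ((λ.λ.1) (λ.λ.0))
  step 6: λ.λ.(λ.λ.1) (λ.λ.0)
  step 7: λ.λ.λ.λ.λ.0

Answer: YES — reaches normal form λ.λ.λ.λ.λ.0 in 7 ≤ 9 steps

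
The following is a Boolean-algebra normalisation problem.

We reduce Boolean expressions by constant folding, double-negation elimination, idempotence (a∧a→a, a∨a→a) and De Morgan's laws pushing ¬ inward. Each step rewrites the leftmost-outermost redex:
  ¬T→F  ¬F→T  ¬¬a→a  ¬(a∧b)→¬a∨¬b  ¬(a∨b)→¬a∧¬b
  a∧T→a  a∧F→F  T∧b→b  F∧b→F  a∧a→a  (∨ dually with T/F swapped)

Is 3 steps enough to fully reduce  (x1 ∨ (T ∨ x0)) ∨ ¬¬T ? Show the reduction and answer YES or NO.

  start: (x1 ∨ (T ∨ x0)) ∨ ¬¬T
  [1] (x1 ∨ T) ∨ ¬¬T
  [2] T ∨ ¬¬T
  [3] T

Answer: YES — reaches normal form T in 3 ≤ 3 steps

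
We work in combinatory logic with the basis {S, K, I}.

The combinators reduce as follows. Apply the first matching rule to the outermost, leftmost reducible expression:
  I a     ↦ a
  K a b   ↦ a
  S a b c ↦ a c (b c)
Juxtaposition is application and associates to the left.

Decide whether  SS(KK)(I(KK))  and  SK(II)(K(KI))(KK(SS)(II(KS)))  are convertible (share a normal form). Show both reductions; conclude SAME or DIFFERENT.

Term A:
  start: SS(KK)(I(KK))
  step 1: S(I(KK))(KK(I(KK)))
  step 2: S(KK)(KK(I(KK)))
  step 3: S(KK)K

Term B:
  start: SK(II)(K(KI))(KK(SS)(II(KS)))
  step 1: K(K(KI))(II(K(KI)))(KK(SS)(II(KS)))
  step 2: K(KI)(KK(SS)(II(KS)))
  step 3: KI

Answer: DIFFERENT — A ⇓ S(KK)K, B ⇓ KI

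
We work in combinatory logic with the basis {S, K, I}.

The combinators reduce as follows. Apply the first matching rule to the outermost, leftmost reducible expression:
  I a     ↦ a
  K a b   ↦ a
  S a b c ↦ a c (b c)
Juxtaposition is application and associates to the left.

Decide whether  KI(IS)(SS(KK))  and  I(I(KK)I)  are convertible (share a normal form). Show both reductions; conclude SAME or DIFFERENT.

Answer: DIFFERENT — A ⇓ SS(KK), B ⇓ K

Derivation:
Term A:
  start: KI(IS)(SS(KK))
  [1] I(SS(KK))
  [2] SS(KK)

Term B:
  start: I(I(KK)I)
  [1] I(KK)I
  [2] KKI
  [3] K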